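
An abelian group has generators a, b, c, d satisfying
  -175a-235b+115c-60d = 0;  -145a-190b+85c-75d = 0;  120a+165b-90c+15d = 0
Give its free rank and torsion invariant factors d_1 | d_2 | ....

rank_ℚ(R)=3; free=4−3=1
SNF(R) diag = [5, 15, 30] → torsion [5, 15, 30]

Answer: M ≅ ℤ^1 ⊕ ℤ/5 ⊕ ℤ/15 ⊕ ℤ/30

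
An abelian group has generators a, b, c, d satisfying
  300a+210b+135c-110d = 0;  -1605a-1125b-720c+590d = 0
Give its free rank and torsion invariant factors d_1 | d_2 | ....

rank_ℚ(R)=2; free=4−2=2
SNF(R) diag = [5, 15] → torsion [5, 15]

Answer: M ≅ ℤ^2 ⊕ ℤ/5 ⊕ ℤ/15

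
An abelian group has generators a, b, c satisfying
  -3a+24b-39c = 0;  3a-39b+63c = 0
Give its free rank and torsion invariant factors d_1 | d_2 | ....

rank_ℚ(R)=2; free=3−2=1
SNF(R) diag = [3, 3] → torsion [3, 3]

Answer: M ≅ ℤ^1 ⊕ ℤ/3 ⊕ ℤ/3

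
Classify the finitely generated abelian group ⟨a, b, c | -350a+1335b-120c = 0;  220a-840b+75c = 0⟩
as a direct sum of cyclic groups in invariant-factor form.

Answer: M ≅ ℤ^1 ⊕ ℤ/5 ⊕ ℤ/15

Derivation:
rank_ℚ(R)=2; free=3−2=1
SNF(R) diag = [5, 15] → torsion [5, 15]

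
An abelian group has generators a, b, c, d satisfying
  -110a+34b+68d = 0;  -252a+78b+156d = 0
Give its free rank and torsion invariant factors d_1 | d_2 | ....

rank_ℚ(R)=2; free=4−2=2
SNF(R) diag = [2, 6] → torsion [2, 6]

Answer: M ≅ ℤ^2 ⊕ ℤ/2 ⊕ ℤ/6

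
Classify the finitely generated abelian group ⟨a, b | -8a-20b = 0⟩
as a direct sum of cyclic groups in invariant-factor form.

rank_ℚ(R)=1; free=2−1=1
SNF(R) diag = [4] → torsion [4]

Answer: M ≅ ℤ^1 ⊕ ℤ/4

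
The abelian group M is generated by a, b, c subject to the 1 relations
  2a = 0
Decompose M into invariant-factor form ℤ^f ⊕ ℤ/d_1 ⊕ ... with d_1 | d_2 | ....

Answer: M ≅ ℤ^2 ⊕ ℤ/2

Derivation:
rank_ℚ(R)=1; free=3−1=2
SNF(R) diag = [2] → torsion [2]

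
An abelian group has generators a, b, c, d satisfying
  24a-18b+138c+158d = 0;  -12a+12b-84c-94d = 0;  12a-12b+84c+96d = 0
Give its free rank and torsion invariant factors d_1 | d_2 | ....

Answer: M ≅ ℤ^1 ⊕ ℤ/2 ⊕ ℤ/6 ⊕ ℤ/12

Derivation:
rank_ℚ(R)=3; free=4−3=1
SNF(R) diag = [2, 6, 12] → torsion [2, 6, 12]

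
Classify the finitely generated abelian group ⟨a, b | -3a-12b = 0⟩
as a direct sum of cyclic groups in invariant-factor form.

Answer: M ≅ ℤ^1 ⊕ ℤ/3

Derivation:
rank_ℚ(R)=1; free=2−1=1
SNF(R) diag = [3] → torsion [3]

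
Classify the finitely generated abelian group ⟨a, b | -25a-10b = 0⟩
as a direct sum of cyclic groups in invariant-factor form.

rank_ℚ(R)=1; free=2−1=1
SNF(R) diag = [5] → torsion [5]

Answer: M ≅ ℤ^1 ⊕ ℤ/5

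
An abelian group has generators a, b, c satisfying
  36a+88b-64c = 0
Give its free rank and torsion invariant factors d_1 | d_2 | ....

rank_ℚ(R)=1; free=3−1=2
SNF(R) diag = [4] → torsion [4]

Answer: M ≅ ℤ^2 ⊕ ℤ/4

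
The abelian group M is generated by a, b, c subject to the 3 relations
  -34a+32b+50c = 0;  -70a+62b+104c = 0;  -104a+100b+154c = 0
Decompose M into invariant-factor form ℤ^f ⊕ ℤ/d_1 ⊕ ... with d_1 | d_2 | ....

rank_ℚ(R)=3; free=3−3=0
SNF(R) diag = [2, 6, 18] → torsion [2, 6, 18]

Answer: M ≅ ℤ/2 ⊕ ℤ/6 ⊕ ℤ/18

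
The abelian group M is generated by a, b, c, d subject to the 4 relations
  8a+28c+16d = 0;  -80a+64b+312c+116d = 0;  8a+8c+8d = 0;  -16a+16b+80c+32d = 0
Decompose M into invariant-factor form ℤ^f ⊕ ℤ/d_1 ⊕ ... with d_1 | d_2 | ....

Answer: M ≅ ℤ/4 ⊕ ℤ/4 ⊕ ℤ/8 ⊕ ℤ/16

Derivation:
rank_ℚ(R)=4; free=4−4=0
SNF(R) diag = [4, 4, 8, 16] → torsion [4, 4, 8, 16]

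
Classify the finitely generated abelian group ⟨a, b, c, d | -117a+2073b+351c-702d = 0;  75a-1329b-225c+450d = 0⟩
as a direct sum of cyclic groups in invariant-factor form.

Answer: M ≅ ℤ^2 ⊕ ℤ/3 ⊕ ℤ/6

Derivation:
rank_ℚ(R)=2; free=4−2=2
SNF(R) diag = [3, 6] → torsion [3, 6]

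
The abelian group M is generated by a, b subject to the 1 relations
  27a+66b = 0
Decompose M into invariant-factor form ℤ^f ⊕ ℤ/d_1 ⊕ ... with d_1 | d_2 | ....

Answer: M ≅ ℤ^1 ⊕ ℤ/3

Derivation:
rank_ℚ(R)=1; free=2−1=1
SNF(R) diag = [3] → torsion [3]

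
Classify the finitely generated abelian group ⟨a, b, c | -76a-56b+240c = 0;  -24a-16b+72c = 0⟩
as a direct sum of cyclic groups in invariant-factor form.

Answer: M ≅ ℤ^1 ⊕ ℤ/4 ⊕ ℤ/8

Derivation:
rank_ℚ(R)=2; free=3−2=1
SNF(R) diag = [4, 8] → torsion [4, 8]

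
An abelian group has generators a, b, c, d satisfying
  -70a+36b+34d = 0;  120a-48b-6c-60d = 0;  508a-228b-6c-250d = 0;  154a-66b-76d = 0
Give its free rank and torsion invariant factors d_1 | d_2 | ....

rank_ℚ(R)=4; free=4−4=0
SNF(R) diag = [2, 6, 6, 18] → torsion [2, 6, 6, 18]

Answer: M ≅ ℤ/2 ⊕ ℤ/6 ⊕ ℤ/6 ⊕ ℤ/18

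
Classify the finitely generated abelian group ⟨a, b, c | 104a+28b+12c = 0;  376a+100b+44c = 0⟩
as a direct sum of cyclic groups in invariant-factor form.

Answer: M ≅ ℤ^1 ⊕ ℤ/4 ⊕ ℤ/8

Derivation:
rank_ℚ(R)=2; free=3−2=1
SNF(R) diag = [4, 8] → torsion [4, 8]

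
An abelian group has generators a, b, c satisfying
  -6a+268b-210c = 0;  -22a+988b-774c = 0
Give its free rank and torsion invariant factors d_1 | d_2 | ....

Answer: M ≅ ℤ^1 ⊕ ℤ/2 ⊕ ℤ/4

Derivation:
rank_ℚ(R)=2; free=3−2=1
SNF(R) diag = [2, 4] → torsion [2, 4]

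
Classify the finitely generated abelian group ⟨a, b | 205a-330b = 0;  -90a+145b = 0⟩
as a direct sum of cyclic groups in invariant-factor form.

Answer: M ≅ ℤ/5 ⊕ ℤ/5

Derivation:
rank_ℚ(R)=2; free=2−2=0
SNF(R) diag = [5, 5] → torsion [5, 5]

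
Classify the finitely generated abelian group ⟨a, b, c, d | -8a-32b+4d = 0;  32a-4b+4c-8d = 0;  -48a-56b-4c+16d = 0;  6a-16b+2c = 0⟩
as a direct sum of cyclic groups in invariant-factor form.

Answer: M ≅ ℤ/2 ⊕ ℤ/4 ⊕ ℤ/4 ⊕ ℤ/4

Derivation:
rank_ℚ(R)=4; free=4−4=0
SNF(R) diag = [2, 4, 4, 4] → torsion [2, 4, 4, 4]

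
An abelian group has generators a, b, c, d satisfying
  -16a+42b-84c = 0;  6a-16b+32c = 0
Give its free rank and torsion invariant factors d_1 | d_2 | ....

Answer: M ≅ ℤ^2 ⊕ ℤ/2 ⊕ ℤ/2

Derivation:
rank_ℚ(R)=2; free=4−2=2
SNF(R) diag = [2, 2] → torsion [2, 2]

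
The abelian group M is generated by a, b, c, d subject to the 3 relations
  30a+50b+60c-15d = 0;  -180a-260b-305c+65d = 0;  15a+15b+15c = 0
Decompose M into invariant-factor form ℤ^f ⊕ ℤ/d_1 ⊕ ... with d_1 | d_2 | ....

rank_ℚ(R)=3; free=4−3=1
SNF(R) diag = [5, 5, 15] → torsion [5, 5, 15]

Answer: M ≅ ℤ^1 ⊕ ℤ/5 ⊕ ℤ/5 ⊕ ℤ/15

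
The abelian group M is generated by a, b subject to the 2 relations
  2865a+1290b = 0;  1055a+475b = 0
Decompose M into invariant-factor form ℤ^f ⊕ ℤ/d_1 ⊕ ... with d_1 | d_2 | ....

Answer: M ≅ ℤ/5 ⊕ ℤ/15

Derivation:
rank_ℚ(R)=2; free=2−2=0
SNF(R) diag = [5, 15] → torsion [5, 15]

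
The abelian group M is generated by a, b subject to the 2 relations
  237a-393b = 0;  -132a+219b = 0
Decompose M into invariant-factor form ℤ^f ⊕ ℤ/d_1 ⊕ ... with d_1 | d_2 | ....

Answer: M ≅ ℤ/3 ⊕ ℤ/9

Derivation:
rank_ℚ(R)=2; free=2−2=0
SNF(R) diag = [3, 9] → torsion [3, 9]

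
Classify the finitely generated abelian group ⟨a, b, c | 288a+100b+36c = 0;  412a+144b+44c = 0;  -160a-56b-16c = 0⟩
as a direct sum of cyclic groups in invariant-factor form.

rank_ℚ(R)=3; free=3−3=0
SNF(R) diag = [4, 4, 8] → torsion [4, 4, 8]

Answer: M ≅ ℤ/4 ⊕ ℤ/4 ⊕ ℤ/8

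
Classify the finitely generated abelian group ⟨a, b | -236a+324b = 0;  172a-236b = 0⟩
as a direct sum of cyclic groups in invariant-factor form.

rank_ℚ(R)=2; free=2−2=0
SNF(R) diag = [4, 8] → torsion [4, 8]

Answer: M ≅ ℤ/4 ⊕ ℤ/8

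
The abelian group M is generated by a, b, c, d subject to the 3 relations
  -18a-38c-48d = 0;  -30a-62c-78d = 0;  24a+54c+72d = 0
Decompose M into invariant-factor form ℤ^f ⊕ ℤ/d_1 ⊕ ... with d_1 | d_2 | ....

Answer: M ≅ ℤ^1 ⊕ ℤ/2 ⊕ ℤ/6 ⊕ ℤ/6

Derivation:
rank_ℚ(R)=3; free=4−3=1
SNF(R) diag = [2, 6, 6] → torsion [2, 6, 6]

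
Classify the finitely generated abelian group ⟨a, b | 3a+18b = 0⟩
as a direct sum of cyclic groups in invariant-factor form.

rank_ℚ(R)=1; free=2−1=1
SNF(R) diag = [3] → torsion [3]

Answer: M ≅ ℤ^1 ⊕ ℤ/3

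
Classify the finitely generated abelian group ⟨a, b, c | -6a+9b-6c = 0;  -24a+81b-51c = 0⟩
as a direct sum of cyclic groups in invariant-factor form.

Answer: M ≅ ℤ^1 ⊕ ℤ/3 ⊕ ℤ/9

Derivation:
rank_ℚ(R)=2; free=3−2=1
SNF(R) diag = [3, 9] → torsion [3, 9]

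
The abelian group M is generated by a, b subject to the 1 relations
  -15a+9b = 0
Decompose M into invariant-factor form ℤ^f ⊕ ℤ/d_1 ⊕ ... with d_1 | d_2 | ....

rank_ℚ(R)=1; free=2−1=1
SNF(R) diag = [3] → torsion [3]

Answer: M ≅ ℤ^1 ⊕ ℤ/3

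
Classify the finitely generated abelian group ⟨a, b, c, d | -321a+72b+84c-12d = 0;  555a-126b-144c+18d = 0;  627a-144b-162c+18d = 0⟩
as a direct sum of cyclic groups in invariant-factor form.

rank_ℚ(R)=3; free=4−3=1
SNF(R) diag = [3, 6, 18] → torsion [3, 6, 18]

Answer: M ≅ ℤ^1 ⊕ ℤ/3 ⊕ ℤ/6 ⊕ ℤ/18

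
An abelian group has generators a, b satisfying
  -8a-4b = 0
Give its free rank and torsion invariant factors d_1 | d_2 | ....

Answer: M ≅ ℤ^1 ⊕ ℤ/4

Derivation:
rank_ℚ(R)=1; free=2−1=1
SNF(R) diag = [4] → torsion [4]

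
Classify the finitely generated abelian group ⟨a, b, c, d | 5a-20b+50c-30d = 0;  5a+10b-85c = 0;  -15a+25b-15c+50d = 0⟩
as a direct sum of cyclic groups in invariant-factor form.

rank_ℚ(R)=3; free=4−3=1
SNF(R) diag = [5, 5, 15] → torsion [5, 5, 15]

Answer: M ≅ ℤ^1 ⊕ ℤ/5 ⊕ ℤ/5 ⊕ ℤ/15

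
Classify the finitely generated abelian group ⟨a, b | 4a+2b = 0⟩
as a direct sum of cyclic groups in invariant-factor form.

Answer: M ≅ ℤ^1 ⊕ ℤ/2

Derivation:
rank_ℚ(R)=1; free=2−1=1
SNF(R) diag = [2] → torsion [2]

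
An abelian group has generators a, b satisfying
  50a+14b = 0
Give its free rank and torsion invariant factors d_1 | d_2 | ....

Answer: M ≅ ℤ^1 ⊕ ℤ/2

Derivation:
rank_ℚ(R)=1; free=2−1=1
SNF(R) diag = [2] → torsion [2]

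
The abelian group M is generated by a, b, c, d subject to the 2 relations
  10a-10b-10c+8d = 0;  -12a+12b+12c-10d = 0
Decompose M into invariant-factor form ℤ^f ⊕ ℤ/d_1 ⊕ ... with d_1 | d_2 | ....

Answer: M ≅ ℤ^2 ⊕ ℤ/2 ⊕ ℤ/2

Derivation:
rank_ℚ(R)=2; free=4−2=2
SNF(R) diag = [2, 2] → torsion [2, 2]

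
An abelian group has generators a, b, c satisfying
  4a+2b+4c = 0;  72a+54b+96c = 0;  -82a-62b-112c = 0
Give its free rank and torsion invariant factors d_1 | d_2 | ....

Answer: M ≅ ℤ/2 ⊕ ℤ/6 ⊕ ℤ/12

Derivation:
rank_ℚ(R)=3; free=3−3=0
SNF(R) diag = [2, 6, 12] → torsion [2, 6, 12]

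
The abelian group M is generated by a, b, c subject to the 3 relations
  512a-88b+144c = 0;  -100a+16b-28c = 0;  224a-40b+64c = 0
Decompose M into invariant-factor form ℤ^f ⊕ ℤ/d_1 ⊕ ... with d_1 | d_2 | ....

Answer: M ≅ ℤ/4 ⊕ ℤ/8 ⊕ ℤ/16

Derivation:
rank_ℚ(R)=3; free=3−3=0
SNF(R) diag = [4, 8, 16] → torsion [4, 8, 16]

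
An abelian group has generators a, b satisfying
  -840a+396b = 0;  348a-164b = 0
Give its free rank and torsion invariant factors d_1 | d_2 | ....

Answer: M ≅ ℤ/4 ⊕ ℤ/12

Derivation:
rank_ℚ(R)=2; free=2−2=0
SNF(R) diag = [4, 12] → torsion [4, 12]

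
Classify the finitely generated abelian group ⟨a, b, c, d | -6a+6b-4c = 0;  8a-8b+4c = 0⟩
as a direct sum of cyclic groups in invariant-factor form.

Answer: M ≅ ℤ^2 ⊕ ℤ/2 ⊕ ℤ/4

Derivation:
rank_ℚ(R)=2; free=4−2=2
SNF(R) diag = [2, 4] → torsion [2, 4]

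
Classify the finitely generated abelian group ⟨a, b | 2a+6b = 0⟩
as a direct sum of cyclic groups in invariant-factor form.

Answer: M ≅ ℤ^1 ⊕ ℤ/2

Derivation:
rank_ℚ(R)=1; free=2−1=1
SNF(R) diag = [2] → torsion [2]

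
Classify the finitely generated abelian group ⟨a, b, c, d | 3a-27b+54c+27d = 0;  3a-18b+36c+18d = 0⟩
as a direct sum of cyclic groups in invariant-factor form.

Answer: M ≅ ℤ^2 ⊕ ℤ/3 ⊕ ℤ/9

Derivation:
rank_ℚ(R)=2; free=4−2=2
SNF(R) diag = [3, 9] → torsion [3, 9]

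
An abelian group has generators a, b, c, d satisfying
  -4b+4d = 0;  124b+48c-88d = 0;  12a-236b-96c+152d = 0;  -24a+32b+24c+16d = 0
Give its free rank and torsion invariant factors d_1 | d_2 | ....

Answer: M ≅ ℤ/4 ⊕ ℤ/12 ⊕ ℤ/12 ⊕ ℤ/24

Derivation:
rank_ℚ(R)=4; free=4−4=0
SNF(R) diag = [4, 12, 12, 24] → torsion [4, 12, 12, 24]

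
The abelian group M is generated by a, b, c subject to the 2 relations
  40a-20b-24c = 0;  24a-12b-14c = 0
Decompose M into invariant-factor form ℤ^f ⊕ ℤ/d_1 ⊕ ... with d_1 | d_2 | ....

rank_ℚ(R)=2; free=3−2=1
SNF(R) diag = [2, 4] → torsion [2, 4]

Answer: M ≅ ℤ^1 ⊕ ℤ/2 ⊕ ℤ/4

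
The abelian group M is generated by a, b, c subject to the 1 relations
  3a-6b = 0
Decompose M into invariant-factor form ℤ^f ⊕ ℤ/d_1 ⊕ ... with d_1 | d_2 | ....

Answer: M ≅ ℤ^2 ⊕ ℤ/3

Derivation:
rank_ℚ(R)=1; free=3−1=2
SNF(R) diag = [3] → torsion [3]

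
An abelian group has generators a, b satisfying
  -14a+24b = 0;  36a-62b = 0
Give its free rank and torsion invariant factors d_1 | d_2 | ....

Answer: M ≅ ℤ/2 ⊕ ℤ/2

Derivation:
rank_ℚ(R)=2; free=2−2=0
SNF(R) diag = [2, 2] → torsion [2, 2]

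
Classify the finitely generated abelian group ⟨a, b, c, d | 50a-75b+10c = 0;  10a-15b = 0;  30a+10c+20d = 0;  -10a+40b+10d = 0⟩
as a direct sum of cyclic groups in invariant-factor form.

Answer: M ≅ ℤ/5 ⊕ ℤ/10 ⊕ ℤ/10 ⊕ ℤ/10

Derivation:
rank_ℚ(R)=4; free=4−4=0
SNF(R) diag = [5, 10, 10, 10] → torsion [5, 10, 10, 10]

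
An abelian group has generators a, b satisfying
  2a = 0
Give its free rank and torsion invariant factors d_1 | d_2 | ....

rank_ℚ(R)=1; free=2−1=1
SNF(R) diag = [2] → torsion [2]

Answer: M ≅ ℤ^1 ⊕ ℤ/2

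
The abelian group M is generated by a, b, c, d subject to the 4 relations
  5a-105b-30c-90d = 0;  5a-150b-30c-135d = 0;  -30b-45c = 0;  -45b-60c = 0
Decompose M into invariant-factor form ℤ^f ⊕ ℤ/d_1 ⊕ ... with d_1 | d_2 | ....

Answer: M ≅ ℤ/5 ⊕ ℤ/15 ⊕ ℤ/15 ⊕ ℤ/45

Derivation:
rank_ℚ(R)=4; free=4−4=0
SNF(R) diag = [5, 15, 15, 45] → torsion [5, 15, 15, 45]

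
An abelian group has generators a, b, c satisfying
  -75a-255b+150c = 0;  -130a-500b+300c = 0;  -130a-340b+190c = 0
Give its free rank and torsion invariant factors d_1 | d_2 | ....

rank_ℚ(R)=3; free=3−3=0
SNF(R) diag = [5, 10, 30] → torsion [5, 10, 30]

Answer: M ≅ ℤ/5 ⊕ ℤ/10 ⊕ ℤ/30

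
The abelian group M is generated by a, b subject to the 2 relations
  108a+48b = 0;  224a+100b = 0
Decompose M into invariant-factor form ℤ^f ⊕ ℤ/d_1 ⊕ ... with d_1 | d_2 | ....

rank_ℚ(R)=2; free=2−2=0
SNF(R) diag = [4, 12] → torsion [4, 12]

Answer: M ≅ ℤ/4 ⊕ ℤ/12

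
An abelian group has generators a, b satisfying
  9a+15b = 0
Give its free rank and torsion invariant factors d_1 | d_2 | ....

rank_ℚ(R)=1; free=2−1=1
SNF(R) diag = [3] → torsion [3]

Answer: M ≅ ℤ^1 ⊕ ℤ/3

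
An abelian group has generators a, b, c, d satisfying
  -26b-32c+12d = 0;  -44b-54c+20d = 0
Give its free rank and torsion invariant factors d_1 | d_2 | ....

rank_ℚ(R)=2; free=4−2=2
SNF(R) diag = [2, 2] → torsion [2, 2]

Answer: M ≅ ℤ^2 ⊕ ℤ/2 ⊕ ℤ/2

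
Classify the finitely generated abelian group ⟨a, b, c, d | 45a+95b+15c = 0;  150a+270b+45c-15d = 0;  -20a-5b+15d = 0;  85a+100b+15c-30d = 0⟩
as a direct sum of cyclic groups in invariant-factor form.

Answer: M ≅ ℤ/5 ⊕ ℤ/5 ⊕ ℤ/15 ⊕ ℤ/15

Derivation:
rank_ℚ(R)=4; free=4−4=0
SNF(R) diag = [5, 5, 15, 15] → torsion [5, 5, 15, 15]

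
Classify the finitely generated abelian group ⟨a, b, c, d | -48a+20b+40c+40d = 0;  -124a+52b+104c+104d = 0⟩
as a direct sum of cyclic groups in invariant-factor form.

Answer: M ≅ ℤ^2 ⊕ ℤ/4 ⊕ ℤ/4

Derivation:
rank_ℚ(R)=2; free=4−2=2
SNF(R) diag = [4, 4] → torsion [4, 4]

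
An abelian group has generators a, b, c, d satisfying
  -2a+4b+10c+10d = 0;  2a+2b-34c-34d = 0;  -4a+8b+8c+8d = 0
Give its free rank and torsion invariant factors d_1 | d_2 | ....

rank_ℚ(R)=3; free=4−3=1
SNF(R) diag = [2, 6, 12] → torsion [2, 6, 12]

Answer: M ≅ ℤ^1 ⊕ ℤ/2 ⊕ ℤ/6 ⊕ ℤ/12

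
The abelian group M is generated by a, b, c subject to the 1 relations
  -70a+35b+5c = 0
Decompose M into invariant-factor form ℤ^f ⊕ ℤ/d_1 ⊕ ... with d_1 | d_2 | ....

Answer: M ≅ ℤ^2 ⊕ ℤ/5

Derivation:
rank_ℚ(R)=1; free=3−1=2
SNF(R) diag = [5] → torsion [5]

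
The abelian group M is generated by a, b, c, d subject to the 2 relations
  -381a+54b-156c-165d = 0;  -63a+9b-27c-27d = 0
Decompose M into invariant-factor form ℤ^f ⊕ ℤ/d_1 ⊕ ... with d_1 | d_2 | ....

Answer: M ≅ ℤ^2 ⊕ ℤ/3 ⊕ ℤ/9

Derivation:
rank_ℚ(R)=2; free=4−2=2
SNF(R) diag = [3, 9] → torsion [3, 9]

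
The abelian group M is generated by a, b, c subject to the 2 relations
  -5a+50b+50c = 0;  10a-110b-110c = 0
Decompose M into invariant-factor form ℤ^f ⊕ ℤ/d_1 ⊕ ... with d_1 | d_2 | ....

rank_ℚ(R)=2; free=3−2=1
SNF(R) diag = [5, 10] → torsion [5, 10]

Answer: M ≅ ℤ^1 ⊕ ℤ/5 ⊕ ℤ/10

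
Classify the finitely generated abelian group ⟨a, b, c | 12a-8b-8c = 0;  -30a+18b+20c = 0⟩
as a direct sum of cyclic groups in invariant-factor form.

Answer: M ≅ ℤ^1 ⊕ ℤ/2 ⊕ ℤ/4

Derivation:
rank_ℚ(R)=2; free=3−2=1
SNF(R) diag = [2, 4] → torsion [2, 4]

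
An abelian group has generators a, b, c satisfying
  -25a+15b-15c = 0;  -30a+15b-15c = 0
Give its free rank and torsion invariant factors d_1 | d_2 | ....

Answer: M ≅ ℤ^1 ⊕ ℤ/5 ⊕ ℤ/15

Derivation:
rank_ℚ(R)=2; free=3−2=1
SNF(R) diag = [5, 15] → torsion [5, 15]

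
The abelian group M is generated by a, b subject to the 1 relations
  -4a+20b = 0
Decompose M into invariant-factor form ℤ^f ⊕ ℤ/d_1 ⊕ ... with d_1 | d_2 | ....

rank_ℚ(R)=1; free=2−1=1
SNF(R) diag = [4] → torsion [4]

Answer: M ≅ ℤ^1 ⊕ ℤ/4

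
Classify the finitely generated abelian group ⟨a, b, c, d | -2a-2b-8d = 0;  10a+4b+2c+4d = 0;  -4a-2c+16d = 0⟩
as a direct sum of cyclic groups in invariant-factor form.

rank_ℚ(R)=3; free=4−3=1
SNF(R) diag = [2, 2, 2] → torsion [2, 2, 2]

Answer: M ≅ ℤ^1 ⊕ ℤ/2 ⊕ ℤ/2 ⊕ ℤ/2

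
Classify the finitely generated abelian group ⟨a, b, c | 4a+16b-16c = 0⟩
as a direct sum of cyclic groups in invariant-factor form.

Answer: M ≅ ℤ^2 ⊕ ℤ/4

Derivation:
rank_ℚ(R)=1; free=3−1=2
SNF(R) diag = [4] → torsion [4]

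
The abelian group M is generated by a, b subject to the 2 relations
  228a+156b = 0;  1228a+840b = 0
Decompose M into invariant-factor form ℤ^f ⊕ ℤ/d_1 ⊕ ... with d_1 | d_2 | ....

Answer: M ≅ ℤ/4 ⊕ ℤ/12

Derivation:
rank_ℚ(R)=2; free=2−2=0
SNF(R) diag = [4, 12] → torsion [4, 12]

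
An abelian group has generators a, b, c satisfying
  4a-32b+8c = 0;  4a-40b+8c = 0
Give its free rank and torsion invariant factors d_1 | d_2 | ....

Answer: M ≅ ℤ^1 ⊕ ℤ/4 ⊕ ℤ/8

Derivation:
rank_ℚ(R)=2; free=3−2=1
SNF(R) diag = [4, 8] → torsion [4, 8]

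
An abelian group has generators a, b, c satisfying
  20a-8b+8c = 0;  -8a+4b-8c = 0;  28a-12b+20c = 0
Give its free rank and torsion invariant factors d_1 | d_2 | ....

rank_ℚ(R)=3; free=3−3=0
SNF(R) diag = [4, 4, 4] → torsion [4, 4, 4]

Answer: M ≅ ℤ/4 ⊕ ℤ/4 ⊕ ℤ/4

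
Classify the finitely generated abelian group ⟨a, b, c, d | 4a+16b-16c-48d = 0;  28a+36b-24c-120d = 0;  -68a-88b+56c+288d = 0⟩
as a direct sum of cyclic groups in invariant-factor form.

rank_ℚ(R)=3; free=4−3=1
SNF(R) diag = [4, 4, 8] → torsion [4, 4, 8]

Answer: M ≅ ℤ^1 ⊕ ℤ/4 ⊕ ℤ/4 ⊕ ℤ/8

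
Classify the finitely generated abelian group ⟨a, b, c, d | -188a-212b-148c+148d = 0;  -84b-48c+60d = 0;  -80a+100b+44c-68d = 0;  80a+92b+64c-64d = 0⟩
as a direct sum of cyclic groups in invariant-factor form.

rank_ℚ(R)=4; free=4−4=0
SNF(R) diag = [4, 12, 12, 12] → torsion [4, 12, 12, 12]

Answer: M ≅ ℤ/4 ⊕ ℤ/12 ⊕ ℤ/12 ⊕ ℤ/12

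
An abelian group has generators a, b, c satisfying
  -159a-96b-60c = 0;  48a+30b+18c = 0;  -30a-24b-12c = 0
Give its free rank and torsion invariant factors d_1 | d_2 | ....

rank_ℚ(R)=3; free=3−3=0
SNF(R) diag = [3, 6, 12] → torsion [3, 6, 12]

Answer: M ≅ ℤ/3 ⊕ ℤ/6 ⊕ ℤ/12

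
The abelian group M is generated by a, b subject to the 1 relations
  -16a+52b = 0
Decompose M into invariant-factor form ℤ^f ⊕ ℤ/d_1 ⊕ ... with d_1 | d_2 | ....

Answer: M ≅ ℤ^1 ⊕ ℤ/4

Derivation:
rank_ℚ(R)=1; free=2−1=1
SNF(R) diag = [4] → torsion [4]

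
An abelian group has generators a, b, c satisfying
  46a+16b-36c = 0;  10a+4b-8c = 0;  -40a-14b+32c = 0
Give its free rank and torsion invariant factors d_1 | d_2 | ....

Answer: M ≅ ℤ/2 ⊕ ℤ/2 ⊕ ℤ/4

Derivation:
rank_ℚ(R)=3; free=3−3=0
SNF(R) diag = [2, 2, 4] → torsion [2, 2, 4]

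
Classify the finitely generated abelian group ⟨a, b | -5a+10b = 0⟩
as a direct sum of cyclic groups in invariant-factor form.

Answer: M ≅ ℤ^1 ⊕ ℤ/5

Derivation:
rank_ℚ(R)=1; free=2−1=1
SNF(R) diag = [5] → torsion [5]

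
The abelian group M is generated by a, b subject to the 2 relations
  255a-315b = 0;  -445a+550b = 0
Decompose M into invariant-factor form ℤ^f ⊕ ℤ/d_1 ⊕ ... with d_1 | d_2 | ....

rank_ℚ(R)=2; free=2−2=0
SNF(R) diag = [5, 15] → torsion [5, 15]

Answer: M ≅ ℤ/5 ⊕ ℤ/15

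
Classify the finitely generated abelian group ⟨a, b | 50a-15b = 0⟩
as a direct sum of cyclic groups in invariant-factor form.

Answer: M ≅ ℤ^1 ⊕ ℤ/5

Derivation:
rank_ℚ(R)=1; free=2−1=1
SNF(R) diag = [5] → torsion [5]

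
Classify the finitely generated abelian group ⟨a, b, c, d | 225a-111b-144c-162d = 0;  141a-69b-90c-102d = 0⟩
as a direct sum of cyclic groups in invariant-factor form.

rank_ℚ(R)=2; free=4−2=2
SNF(R) diag = [3, 6] → torsion [3, 6]

Answer: M ≅ ℤ^2 ⊕ ℤ/3 ⊕ ℤ/6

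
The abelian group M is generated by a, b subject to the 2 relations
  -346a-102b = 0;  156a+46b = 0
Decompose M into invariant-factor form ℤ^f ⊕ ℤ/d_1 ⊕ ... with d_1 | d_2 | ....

Answer: M ≅ ℤ/2 ⊕ ℤ/2

Derivation:
rank_ℚ(R)=2; free=2−2=0
SNF(R) diag = [2, 2] → torsion [2, 2]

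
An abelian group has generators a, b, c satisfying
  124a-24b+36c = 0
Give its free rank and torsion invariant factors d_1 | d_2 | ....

Answer: M ≅ ℤ^2 ⊕ ℤ/4

Derivation:
rank_ℚ(R)=1; free=3−1=2
SNF(R) diag = [4] → torsion [4]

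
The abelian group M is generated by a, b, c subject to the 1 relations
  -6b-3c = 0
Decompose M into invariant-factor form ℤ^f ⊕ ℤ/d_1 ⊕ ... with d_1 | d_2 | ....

rank_ℚ(R)=1; free=3−1=2
SNF(R) diag = [3] → torsion [3]

Answer: M ≅ ℤ^2 ⊕ ℤ/3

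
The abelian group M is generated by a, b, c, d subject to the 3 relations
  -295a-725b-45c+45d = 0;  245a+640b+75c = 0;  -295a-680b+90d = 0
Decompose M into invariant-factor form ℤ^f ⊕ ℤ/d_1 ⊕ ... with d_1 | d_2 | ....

rank_ℚ(R)=3; free=4−3=1
SNF(R) diag = [5, 15, 45] → torsion [5, 15, 45]

Answer: M ≅ ℤ^1 ⊕ ℤ/5 ⊕ ℤ/15 ⊕ ℤ/45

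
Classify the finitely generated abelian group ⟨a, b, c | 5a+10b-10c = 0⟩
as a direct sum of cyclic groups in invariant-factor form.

rank_ℚ(R)=1; free=3−1=2
SNF(R) diag = [5] → torsion [5]

Answer: M ≅ ℤ^2 ⊕ ℤ/5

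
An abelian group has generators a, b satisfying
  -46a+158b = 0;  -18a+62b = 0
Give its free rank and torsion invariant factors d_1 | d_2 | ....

rank_ℚ(R)=2; free=2−2=0
SNF(R) diag = [2, 4] → torsion [2, 4]

Answer: M ≅ ℤ/2 ⊕ ℤ/4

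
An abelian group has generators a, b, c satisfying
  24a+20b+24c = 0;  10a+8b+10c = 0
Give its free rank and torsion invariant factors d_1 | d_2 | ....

rank_ℚ(R)=2; free=3−2=1
SNF(R) diag = [2, 4] → torsion [2, 4]

Answer: M ≅ ℤ^1 ⊕ ℤ/2 ⊕ ℤ/4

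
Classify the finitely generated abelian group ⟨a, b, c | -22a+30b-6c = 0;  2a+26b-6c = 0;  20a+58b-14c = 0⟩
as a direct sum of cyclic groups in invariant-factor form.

rank_ℚ(R)=3; free=3−3=0
SNF(R) diag = [2, 2, 4] → torsion [2, 2, 4]

Answer: M ≅ ℤ/2 ⊕ ℤ/2 ⊕ ℤ/4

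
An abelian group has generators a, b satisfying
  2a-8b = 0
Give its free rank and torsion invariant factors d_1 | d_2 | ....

rank_ℚ(R)=1; free=2−1=1
SNF(R) diag = [2] → torsion [2]

Answer: M ≅ ℤ^1 ⊕ ℤ/2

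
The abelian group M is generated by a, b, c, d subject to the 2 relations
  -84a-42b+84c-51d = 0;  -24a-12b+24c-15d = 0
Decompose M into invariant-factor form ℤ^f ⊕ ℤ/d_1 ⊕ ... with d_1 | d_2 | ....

rank_ℚ(R)=2; free=4−2=2
SNF(R) diag = [3, 6] → torsion [3, 6]

Answer: M ≅ ℤ^2 ⊕ ℤ/3 ⊕ ℤ/6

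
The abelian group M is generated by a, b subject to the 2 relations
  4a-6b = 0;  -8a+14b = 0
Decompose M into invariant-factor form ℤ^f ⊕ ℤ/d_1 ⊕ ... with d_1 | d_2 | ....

Answer: M ≅ ℤ/2 ⊕ ℤ/4

Derivation:
rank_ℚ(R)=2; free=2−2=0
SNF(R) diag = [2, 4] → torsion [2, 4]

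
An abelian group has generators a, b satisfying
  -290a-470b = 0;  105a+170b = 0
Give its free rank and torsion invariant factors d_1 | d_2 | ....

rank_ℚ(R)=2; free=2−2=0
SNF(R) diag = [5, 10] → torsion [5, 10]

Answer: M ≅ ℤ/5 ⊕ ℤ/10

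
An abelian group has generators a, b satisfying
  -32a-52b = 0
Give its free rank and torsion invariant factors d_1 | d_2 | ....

Answer: M ≅ ℤ^1 ⊕ ℤ/4

Derivation:
rank_ℚ(R)=1; free=2−1=1
SNF(R) diag = [4] → torsion [4]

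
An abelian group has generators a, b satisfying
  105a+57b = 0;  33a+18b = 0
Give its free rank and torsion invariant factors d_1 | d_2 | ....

rank_ℚ(R)=2; free=2−2=0
SNF(R) diag = [3, 3] → torsion [3, 3]

Answer: M ≅ ℤ/3 ⊕ ℤ/3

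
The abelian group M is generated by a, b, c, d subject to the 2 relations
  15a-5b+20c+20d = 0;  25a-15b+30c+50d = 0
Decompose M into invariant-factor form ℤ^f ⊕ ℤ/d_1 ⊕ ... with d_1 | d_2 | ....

Answer: M ≅ ℤ^2 ⊕ ℤ/5 ⊕ ℤ/10

Derivation:
rank_ℚ(R)=2; free=4−2=2
SNF(R) diag = [5, 10] → torsion [5, 10]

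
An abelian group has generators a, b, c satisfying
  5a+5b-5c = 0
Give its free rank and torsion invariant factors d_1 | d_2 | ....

rank_ℚ(R)=1; free=3−1=2
SNF(R) diag = [5] → torsion [5]

Answer: M ≅ ℤ^2 ⊕ ℤ/5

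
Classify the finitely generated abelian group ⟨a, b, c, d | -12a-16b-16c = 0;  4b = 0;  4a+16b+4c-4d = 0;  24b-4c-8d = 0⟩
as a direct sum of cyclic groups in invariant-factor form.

rank_ℚ(R)=4; free=4−4=0
SNF(R) diag = [4, 4, 4, 4] → torsion [4, 4, 4, 4]

Answer: M ≅ ℤ/4 ⊕ ℤ/4 ⊕ ℤ/4 ⊕ ℤ/4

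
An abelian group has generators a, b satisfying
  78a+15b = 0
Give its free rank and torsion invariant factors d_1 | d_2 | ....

Answer: M ≅ ℤ^1 ⊕ ℤ/3

Derivation:
rank_ℚ(R)=1; free=2−1=1
SNF(R) diag = [3] → torsion [3]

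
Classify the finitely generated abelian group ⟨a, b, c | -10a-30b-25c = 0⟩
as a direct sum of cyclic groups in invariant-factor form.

rank_ℚ(R)=1; free=3−1=2
SNF(R) diag = [5] → torsion [5]

Answer: M ≅ ℤ^2 ⊕ ℤ/5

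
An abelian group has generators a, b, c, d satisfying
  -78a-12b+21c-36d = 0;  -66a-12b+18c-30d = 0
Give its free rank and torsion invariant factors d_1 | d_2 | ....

rank_ℚ(R)=2; free=4−2=2
SNF(R) diag = [3, 6] → torsion [3, 6]

Answer: M ≅ ℤ^2 ⊕ ℤ/3 ⊕ ℤ/6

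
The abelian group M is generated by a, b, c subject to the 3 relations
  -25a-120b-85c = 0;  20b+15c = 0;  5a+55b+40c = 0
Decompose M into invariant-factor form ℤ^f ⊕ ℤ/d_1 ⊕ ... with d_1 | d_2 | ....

rank_ℚ(R)=3; free=3−3=0
SNF(R) diag = [5, 5, 5] → torsion [5, 5, 5]

Answer: M ≅ ℤ/5 ⊕ ℤ/5 ⊕ ℤ/5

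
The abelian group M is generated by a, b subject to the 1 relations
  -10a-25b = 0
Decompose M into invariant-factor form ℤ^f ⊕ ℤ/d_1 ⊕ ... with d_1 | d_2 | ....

Answer: M ≅ ℤ^1 ⊕ ℤ/5

Derivation:
rank_ℚ(R)=1; free=2−1=1
SNF(R) diag = [5] → torsion [5]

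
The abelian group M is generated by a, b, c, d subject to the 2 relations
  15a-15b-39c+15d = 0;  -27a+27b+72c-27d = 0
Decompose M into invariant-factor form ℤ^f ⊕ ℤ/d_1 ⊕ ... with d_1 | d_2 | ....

Answer: M ≅ ℤ^2 ⊕ ℤ/3 ⊕ ℤ/9

Derivation:
rank_ℚ(R)=2; free=4−2=2
SNF(R) diag = [3, 9] → torsion [3, 9]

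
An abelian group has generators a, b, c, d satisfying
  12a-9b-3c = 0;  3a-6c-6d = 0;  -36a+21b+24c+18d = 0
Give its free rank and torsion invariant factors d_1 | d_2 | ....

Answer: M ≅ ℤ^1 ⊕ ℤ/3 ⊕ ℤ/3 ⊕ ℤ/3

Derivation:
rank_ℚ(R)=3; free=4−3=1
SNF(R) diag = [3, 3, 3] → torsion [3, 3, 3]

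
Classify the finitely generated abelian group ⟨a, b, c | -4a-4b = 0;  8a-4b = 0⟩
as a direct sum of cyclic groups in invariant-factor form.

rank_ℚ(R)=2; free=3−2=1
SNF(R) diag = [4, 12] → torsion [4, 12]

Answer: M ≅ ℤ^1 ⊕ ℤ/4 ⊕ ℤ/12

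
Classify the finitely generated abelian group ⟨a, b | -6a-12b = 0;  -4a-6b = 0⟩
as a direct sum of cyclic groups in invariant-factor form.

rank_ℚ(R)=2; free=2−2=0
SNF(R) diag = [2, 6] → torsion [2, 6]

Answer: M ≅ ℤ/2 ⊕ ℤ/6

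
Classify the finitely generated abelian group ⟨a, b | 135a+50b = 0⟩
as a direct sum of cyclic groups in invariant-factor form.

rank_ℚ(R)=1; free=2−1=1
SNF(R) diag = [5] → torsion [5]

Answer: M ≅ ℤ^1 ⊕ ℤ/5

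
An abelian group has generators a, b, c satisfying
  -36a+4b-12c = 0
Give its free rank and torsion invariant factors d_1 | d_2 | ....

rank_ℚ(R)=1; free=3−1=2
SNF(R) diag = [4] → torsion [4]

Answer: M ≅ ℤ^2 ⊕ ℤ/4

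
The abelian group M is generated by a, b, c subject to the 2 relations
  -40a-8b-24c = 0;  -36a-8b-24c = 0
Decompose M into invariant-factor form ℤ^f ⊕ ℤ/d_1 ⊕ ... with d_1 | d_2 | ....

rank_ℚ(R)=2; free=3−2=1
SNF(R) diag = [4, 8] → torsion [4, 8]

Answer: M ≅ ℤ^1 ⊕ ℤ/4 ⊕ ℤ/8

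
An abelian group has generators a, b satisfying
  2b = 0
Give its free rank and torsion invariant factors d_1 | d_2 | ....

rank_ℚ(R)=1; free=2−1=1
SNF(R) diag = [2] → torsion [2]

Answer: M ≅ ℤ^1 ⊕ ℤ/2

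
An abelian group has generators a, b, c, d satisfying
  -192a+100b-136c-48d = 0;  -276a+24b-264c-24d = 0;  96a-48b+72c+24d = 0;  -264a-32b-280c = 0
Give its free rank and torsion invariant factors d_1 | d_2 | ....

rank_ℚ(R)=4; free=4−4=0
SNF(R) diag = [4, 12, 24, 72] → torsion [4, 12, 24, 72]

Answer: M ≅ ℤ/4 ⊕ ℤ/12 ⊕ ℤ/24 ⊕ ℤ/72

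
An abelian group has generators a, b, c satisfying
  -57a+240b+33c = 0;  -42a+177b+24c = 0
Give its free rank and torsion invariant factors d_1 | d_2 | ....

rank_ℚ(R)=2; free=3−2=1
SNF(R) diag = [3, 3] → torsion [3, 3]

Answer: M ≅ ℤ^1 ⊕ ℤ/3 ⊕ ℤ/3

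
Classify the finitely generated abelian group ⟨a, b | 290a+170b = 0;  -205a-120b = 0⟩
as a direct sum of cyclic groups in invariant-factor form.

rank_ℚ(R)=2; free=2−2=0
SNF(R) diag = [5, 10] → torsion [5, 10]

Answer: M ≅ ℤ/5 ⊕ ℤ/10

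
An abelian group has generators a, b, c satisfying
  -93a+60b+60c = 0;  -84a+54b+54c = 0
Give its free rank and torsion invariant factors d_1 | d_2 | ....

Answer: M ≅ ℤ^1 ⊕ ℤ/3 ⊕ ℤ/6

Derivation:
rank_ℚ(R)=2; free=3−2=1
SNF(R) diag = [3, 6] → torsion [3, 6]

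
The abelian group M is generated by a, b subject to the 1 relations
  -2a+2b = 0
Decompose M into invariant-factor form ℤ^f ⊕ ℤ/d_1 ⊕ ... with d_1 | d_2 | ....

rank_ℚ(R)=1; free=2−1=1
SNF(R) diag = [2] → torsion [2]

Answer: M ≅ ℤ^1 ⊕ ℤ/2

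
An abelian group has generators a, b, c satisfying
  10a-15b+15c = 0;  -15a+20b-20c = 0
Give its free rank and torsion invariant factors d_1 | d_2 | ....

Answer: M ≅ ℤ^1 ⊕ ℤ/5 ⊕ ℤ/5

Derivation:
rank_ℚ(R)=2; free=3−2=1
SNF(R) diag = [5, 5] → torsion [5, 5]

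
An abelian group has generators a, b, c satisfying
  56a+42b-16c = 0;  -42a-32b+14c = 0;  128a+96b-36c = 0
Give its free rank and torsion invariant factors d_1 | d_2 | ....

Answer: M ≅ ℤ/2 ⊕ ℤ/2 ⊕ ℤ/4

Derivation:
rank_ℚ(R)=3; free=3−3=0
SNF(R) diag = [2, 2, 4] → torsion [2, 2, 4]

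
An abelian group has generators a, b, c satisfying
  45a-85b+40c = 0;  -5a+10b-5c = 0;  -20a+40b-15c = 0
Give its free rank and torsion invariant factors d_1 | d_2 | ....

Answer: M ≅ ℤ/5 ⊕ ℤ/5 ⊕ ℤ/5

Derivation:
rank_ℚ(R)=3; free=3−3=0
SNF(R) diag = [5, 5, 5] → torsion [5, 5, 5]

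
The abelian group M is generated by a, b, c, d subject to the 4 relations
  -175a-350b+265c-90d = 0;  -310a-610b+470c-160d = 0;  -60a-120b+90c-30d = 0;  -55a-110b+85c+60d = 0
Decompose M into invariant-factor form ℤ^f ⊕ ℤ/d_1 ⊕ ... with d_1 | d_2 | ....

Answer: M ≅ ℤ/5 ⊕ ℤ/10 ⊕ ℤ/30 ⊕ ℤ/90

Derivation:
rank_ℚ(R)=4; free=4−4=0
SNF(R) diag = [5, 10, 30, 90] → torsion [5, 10, 30, 90]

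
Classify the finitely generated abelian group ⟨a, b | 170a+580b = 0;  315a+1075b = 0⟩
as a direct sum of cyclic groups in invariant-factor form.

rank_ℚ(R)=2; free=2−2=0
SNF(R) diag = [5, 10] → torsion [5, 10]

Answer: M ≅ ℤ/5 ⊕ ℤ/10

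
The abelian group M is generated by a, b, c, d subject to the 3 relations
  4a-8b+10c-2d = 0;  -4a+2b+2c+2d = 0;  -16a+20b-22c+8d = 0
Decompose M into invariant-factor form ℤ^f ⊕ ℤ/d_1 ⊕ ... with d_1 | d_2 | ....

Answer: M ≅ ℤ^1 ⊕ ℤ/2 ⊕ ℤ/6 ⊕ ℤ/6

Derivation:
rank_ℚ(R)=3; free=4−3=1
SNF(R) diag = [2, 6, 6] → torsion [2, 6, 6]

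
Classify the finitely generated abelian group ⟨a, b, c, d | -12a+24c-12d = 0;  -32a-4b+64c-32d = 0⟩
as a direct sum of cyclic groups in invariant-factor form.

Answer: M ≅ ℤ^2 ⊕ ℤ/4 ⊕ ℤ/12

Derivation:
rank_ℚ(R)=2; free=4−2=2
SNF(R) diag = [4, 12] → torsion [4, 12]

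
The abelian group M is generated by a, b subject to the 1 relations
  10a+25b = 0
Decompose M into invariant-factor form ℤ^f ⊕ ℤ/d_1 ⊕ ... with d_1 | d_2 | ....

rank_ℚ(R)=1; free=2−1=1
SNF(R) diag = [5] → torsion [5]

Answer: M ≅ ℤ^1 ⊕ ℤ/5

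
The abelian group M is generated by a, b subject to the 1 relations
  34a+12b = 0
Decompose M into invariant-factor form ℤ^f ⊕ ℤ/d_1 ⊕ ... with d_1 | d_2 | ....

rank_ℚ(R)=1; free=2−1=1
SNF(R) diag = [2] → torsion [2]

Answer: M ≅ ℤ^1 ⊕ ℤ/2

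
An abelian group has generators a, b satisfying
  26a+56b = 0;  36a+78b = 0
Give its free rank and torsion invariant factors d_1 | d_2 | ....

rank_ℚ(R)=2; free=2−2=0
SNF(R) diag = [2, 6] → torsion [2, 6]

Answer: M ≅ ℤ/2 ⊕ ℤ/6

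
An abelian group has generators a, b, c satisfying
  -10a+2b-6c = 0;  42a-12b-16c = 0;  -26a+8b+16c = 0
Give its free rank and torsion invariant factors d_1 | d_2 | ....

rank_ℚ(R)=3; free=3−3=0
SNF(R) diag = [2, 2, 4] → torsion [2, 2, 4]

Answer: M ≅ ℤ/2 ⊕ ℤ/2 ⊕ ℤ/4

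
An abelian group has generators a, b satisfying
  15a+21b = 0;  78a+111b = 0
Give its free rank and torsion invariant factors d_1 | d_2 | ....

Answer: M ≅ ℤ/3 ⊕ ℤ/9

Derivation:
rank_ℚ(R)=2; free=2−2=0
SNF(R) diag = [3, 9] → torsion [3, 9]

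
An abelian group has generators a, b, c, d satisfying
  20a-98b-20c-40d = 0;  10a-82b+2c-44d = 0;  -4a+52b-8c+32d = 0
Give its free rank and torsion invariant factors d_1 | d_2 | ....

rank_ℚ(R)=3; free=4−3=1
SNF(R) diag = [2, 6, 12] → torsion [2, 6, 12]

Answer: M ≅ ℤ^1 ⊕ ℤ/2 ⊕ ℤ/6 ⊕ ℤ/12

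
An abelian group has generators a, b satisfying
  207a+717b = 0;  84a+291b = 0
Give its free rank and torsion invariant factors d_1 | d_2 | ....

rank_ℚ(R)=2; free=2−2=0
SNF(R) diag = [3, 3] → torsion [3, 3]

Answer: M ≅ ℤ/3 ⊕ ℤ/3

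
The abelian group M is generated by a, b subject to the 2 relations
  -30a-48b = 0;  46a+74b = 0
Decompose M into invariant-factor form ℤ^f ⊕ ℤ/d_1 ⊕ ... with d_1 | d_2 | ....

Answer: M ≅ ℤ/2 ⊕ ℤ/6

Derivation:
rank_ℚ(R)=2; free=2−2=0
SNF(R) diag = [2, 6] → torsion [2, 6]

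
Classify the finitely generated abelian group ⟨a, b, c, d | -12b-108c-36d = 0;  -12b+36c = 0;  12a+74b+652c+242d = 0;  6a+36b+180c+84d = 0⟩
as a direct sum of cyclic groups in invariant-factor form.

Answer: M ≅ ℤ/2 ⊕ ℤ/6 ⊕ ℤ/12 ⊕ ℤ/36

Derivation:
rank_ℚ(R)=4; free=4−4=0
SNF(R) diag = [2, 6, 12, 36] → torsion [2, 6, 12, 36]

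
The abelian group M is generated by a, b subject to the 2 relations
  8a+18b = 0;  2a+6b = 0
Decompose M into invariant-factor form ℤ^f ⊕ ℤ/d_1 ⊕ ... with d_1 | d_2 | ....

rank_ℚ(R)=2; free=2−2=0
SNF(R) diag = [2, 6] → torsion [2, 6]

Answer: M ≅ ℤ/2 ⊕ ℤ/6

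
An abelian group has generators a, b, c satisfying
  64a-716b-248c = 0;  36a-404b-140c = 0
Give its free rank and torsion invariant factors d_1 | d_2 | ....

rank_ℚ(R)=2; free=3−2=1
SNF(R) diag = [4, 4] → torsion [4, 4]

Answer: M ≅ ℤ^1 ⊕ ℤ/4 ⊕ ℤ/4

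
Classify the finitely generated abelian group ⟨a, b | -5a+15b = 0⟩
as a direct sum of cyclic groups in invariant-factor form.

rank_ℚ(R)=1; free=2−1=1
SNF(R) diag = [5] → torsion [5]

Answer: M ≅ ℤ^1 ⊕ ℤ/5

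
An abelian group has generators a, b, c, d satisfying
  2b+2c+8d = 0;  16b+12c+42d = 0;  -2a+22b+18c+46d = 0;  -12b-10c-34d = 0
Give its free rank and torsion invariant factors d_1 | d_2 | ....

Answer: M ≅ ℤ/2 ⊕ ℤ/2 ⊕ ℤ/2 ⊕ ℤ/6

Derivation:
rank_ℚ(R)=4; free=4−4=0
SNF(R) diag = [2, 2, 2, 6] → torsion [2, 2, 2, 6]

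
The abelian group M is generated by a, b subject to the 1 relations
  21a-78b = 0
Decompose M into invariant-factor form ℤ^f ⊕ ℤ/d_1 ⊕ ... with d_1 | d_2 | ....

Answer: M ≅ ℤ^1 ⊕ ℤ/3

Derivation:
rank_ℚ(R)=1; free=2−1=1
SNF(R) diag = [3] → torsion [3]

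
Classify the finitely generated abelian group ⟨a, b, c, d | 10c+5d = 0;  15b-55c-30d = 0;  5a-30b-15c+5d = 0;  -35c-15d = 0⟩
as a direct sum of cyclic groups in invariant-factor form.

rank_ℚ(R)=4; free=4−4=0
SNF(R) diag = [5, 5, 5, 15] → torsion [5, 5, 5, 15]

Answer: M ≅ ℤ/5 ⊕ ℤ/5 ⊕ ℤ/5 ⊕ ℤ/15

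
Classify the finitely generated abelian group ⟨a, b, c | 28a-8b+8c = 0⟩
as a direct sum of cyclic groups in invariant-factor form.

rank_ℚ(R)=1; free=3−1=2
SNF(R) diag = [4] → torsion [4]

Answer: M ≅ ℤ^2 ⊕ ℤ/4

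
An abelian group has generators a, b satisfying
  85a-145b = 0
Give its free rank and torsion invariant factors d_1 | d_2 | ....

Answer: M ≅ ℤ^1 ⊕ ℤ/5

Derivation:
rank_ℚ(R)=1; free=2−1=1
SNF(R) diag = [5] → torsion [5]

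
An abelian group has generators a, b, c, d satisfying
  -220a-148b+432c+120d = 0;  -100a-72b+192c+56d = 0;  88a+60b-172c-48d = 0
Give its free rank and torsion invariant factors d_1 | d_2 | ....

Answer: M ≅ ℤ^1 ⊕ ℤ/4 ⊕ ℤ/4 ⊕ ℤ/4

Derivation:
rank_ℚ(R)=3; free=4−3=1
SNF(R) diag = [4, 4, 4] → torsion [4, 4, 4]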